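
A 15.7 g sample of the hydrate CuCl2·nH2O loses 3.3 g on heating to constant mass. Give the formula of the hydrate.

CuCl2·2H2O

Mass of anhydrous CuCl2 = 15.7 − 3.3 = 12.4 g
mol H2O = 3.3 / 18.02 = 0.1831
Molar mass of CuCl2 = 134.45 g/mol → mol CuCl2 = 12.4 / 134.45 = 0.09223
n = 0.1831 / 0.09223 = 1.99 ≈ 2 → CuCl2·2H2O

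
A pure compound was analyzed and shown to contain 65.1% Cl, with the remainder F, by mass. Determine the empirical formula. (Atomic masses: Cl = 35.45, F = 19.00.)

ClF

Assume 100 g: 65.1 g Cl, 34.9 g F.
n(Cl) = 65.1/35.45 = 1.836, n(F) = 34.9/19.00 = 1.837
Ratios (÷ 1.836): Cl 1.000, F 1.000
→ ClF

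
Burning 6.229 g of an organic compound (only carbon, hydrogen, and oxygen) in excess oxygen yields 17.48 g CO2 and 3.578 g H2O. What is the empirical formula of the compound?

mol C = 17.48 / 44.01 = 0.3972; mass C = 0.3972 × 12.01 = 4.770 g
mol H = 2 × (3.578 / 18.02) = 0.3971; mass H = 0.3971 × 1.008 = 0.4003 g
mass O = 6.229 − (5.170) = 1.059 g → mol O = 0.06616
Divide by the smallest (0.06616 mol O): C 6.003, H 6.002, O 1.000
Ratio ≈ 6:6:1, so the empirical formula is C6H6O

C6H6O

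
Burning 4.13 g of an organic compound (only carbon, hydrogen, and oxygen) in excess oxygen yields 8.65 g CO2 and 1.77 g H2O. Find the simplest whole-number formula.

C2H2O

mol C = 8.65 / 44.01 = 0.1965; mass C = 0.1965 × 12.01 = 2.361 g
mol H = 2 × (1.77 / 18.02) = 0.1964; mass H = 0.1964 × 1.008 = 0.1980 g
mass O = 4.13 − (2.559) = 1.571 g → mol O = 0.09822
Smallest is O at 0.09822 mol; normalising gives C 2.001, H 2.000, O 1.000
Ratio ≈ 2:2:1, so the empirical formula is C2H2O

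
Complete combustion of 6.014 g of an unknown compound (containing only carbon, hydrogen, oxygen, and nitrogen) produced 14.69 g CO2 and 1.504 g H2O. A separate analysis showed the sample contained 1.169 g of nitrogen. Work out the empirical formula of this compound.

mol C = 14.69 / 44.01 = 0.3338; mass C = 0.3338 × 12.01 = 4.009 g
mol H = 2 × (1.504 / 18.02) = 0.1669; mass H = 0.1669 × 1.008 = 0.1683 g
mol N = 1.169 / 14.01 = 0.08344
mass O = 6.014 − (5.346) = 0.6679 g → mol O = 0.04175
Ratios (÷ 0.04175): C 7.996, H 3.999, N 1.999, O 1.000
→ C8H4N2O

C8H4N2O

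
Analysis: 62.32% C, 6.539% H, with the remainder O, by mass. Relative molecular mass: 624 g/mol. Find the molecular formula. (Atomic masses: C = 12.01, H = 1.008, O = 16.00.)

Assume 100 g: 62.32 g C, 6.539 g H, 31.141 g O.
n(C) = 62.32/12.01 = 5.189, n(H) = 6.539/1.008 = 6.487, n(O) = 31.141/16.00 = 1.946
Divide by the smallest (1.946 mol O): C 2.666, H 3.333, O 1.000
Multiply by 3: C 8.00, H 10.00, O 3.00 → C8H10O3
Empirical-formula mass = 154.16 g/mol
n = 624 / 154.16 = 4.05 ≈ 4
Molecular formula = (C8H10O3)×4 = C32H40O12

C32H40O12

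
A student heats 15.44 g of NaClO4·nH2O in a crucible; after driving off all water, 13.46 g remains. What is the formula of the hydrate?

Mass of water lost = 15.44 − 13.46 = 1.98 g → 1.98 / 18.02 = 0.1099 mol H2O
Molar mass of NaClO4 = 122.44 g/mol → mol NaClO4 = 13.46 / 122.44 = 0.1099
n = 0.1099 / 0.1099 = 1.00 ≈ 1 → NaClO4·H2O

NaClO4·H2O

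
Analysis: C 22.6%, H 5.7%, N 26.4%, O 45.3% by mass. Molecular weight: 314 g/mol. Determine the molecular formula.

C6H18N6O9

Assume 100 g: 22.6 g C, 5.7 g H, 26.4 g N, 45.3 g O.
n(C) = 22.6/12.01 = 1.882, n(H) = 5.7/1.008 = 5.655, n(N) = 26.4/14.01 = 1.884, n(O) = 45.3/16.00 = 2.831
Ratios (÷ 1.882): C 1.000, H 3.005, N 1.001, O 1.505
×2: C 2.00, H 6.01, N 2.00, O 3.01 → C2H6N2O3
Empirical-formula mass = 106.09 g/mol
n = 314 / 106.09 = 2.96 ≈ 3
Molecular formula = (C2H6N2O3)×3 = C6H18N6O9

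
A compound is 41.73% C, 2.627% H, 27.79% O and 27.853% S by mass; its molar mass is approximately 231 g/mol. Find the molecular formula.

Assume 100 g: 41.73 g C, 2.627 g H, 27.79 g O, 27.853 g S.
C: 41.73 g ÷ 12.01 g/mol = 3.475 mol
H: 2.627 g ÷ 1.008 g/mol = 2.606 mol
O: 27.79 g ÷ 16.00 g/mol = 1.737 mol
S: 27.853 g ÷ 32.07 g/mol = 0.8685 mol
Divide by the smallest (0.8685 mol S): C 4.001, H 3.001, O 2.000, S 1.000
≈ 4:3:2:1 → C4H3O2S
Empirical-formula mass = 115.13 g/mol
n = 231 / 115.13 = 2.01 ≈ 2
Molecular formula = (C4H3O2S)×2 = C8H6O4S2

C8H6O4S2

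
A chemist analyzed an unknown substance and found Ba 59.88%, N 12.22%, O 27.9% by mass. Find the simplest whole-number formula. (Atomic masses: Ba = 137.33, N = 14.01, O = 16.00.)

Assume 100 g: 59.88 g Ba, 12.22 g N, 27.9 g O.
Ba: 59.88 g ÷ 137.33 g/mol = 0.436 mol
N: 12.22 g ÷ 14.01 g/mol = 0.8722 mol
O: 27.9 g ÷ 16.00 g/mol = 1.744 mol
Divide by the smallest (0.436 mol Ba): Ba 1.000, N 2.000, O 3.999
→ BaN2O4

BaN2O4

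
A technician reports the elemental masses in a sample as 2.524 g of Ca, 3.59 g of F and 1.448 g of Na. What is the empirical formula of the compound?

CaF3Na

Moles — Ca: 2.524 / 40.08 = 0.06297 mol; F: 3.59 / 19.00 = 0.1889 mol; Na: 1.448 / 22.99 = 0.06298 mol
Ratios (÷ 0.06297): Ca 1.000, F 3.000, Na 1.000
≈ 1:3:1 → CaF3Na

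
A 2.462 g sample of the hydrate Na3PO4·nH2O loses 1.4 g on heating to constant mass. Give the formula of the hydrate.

Na3PO4·12H2O

Mass of anhydrous Na3PO4 = 2.462 − 1.4 = 1.062 g
mol H2O = 1.4 / 18.02 = 0.07769
Molar mass of Na3PO4 = 163.94 g/mol → mol Na3PO4 = 1.062 / 163.94 = 0.006478
n = 0.07769 / 0.006478 = 11.99 ≈ 12 → Na3PO4·12H2O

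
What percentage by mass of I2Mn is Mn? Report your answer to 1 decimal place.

Molar mass = 2(126.90) + 1(54.94) = 308.740 g/mol
Mass of Mn per mole = 1 × 54.94 = 54.940 g
% Mn = 54.940 / 308.740 × 100 = 17.8%

17.8%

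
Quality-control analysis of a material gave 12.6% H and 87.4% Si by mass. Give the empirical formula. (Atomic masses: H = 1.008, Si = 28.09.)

Assume 100 g: 12.6 g H, 87.4 g Si.
Moles — H: 12.6 / 1.008 = 12.5 mol; Si: 87.4 / 28.09 = 3.111 mol
Divide by the smallest (3.111 mol Si): H 4.017, Si 1.000
Ratio ≈ 4:1, so the empirical formula is H4Si

H4Si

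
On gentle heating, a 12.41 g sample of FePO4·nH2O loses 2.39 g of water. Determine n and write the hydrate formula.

FePO4·2H2O

Mass of anhydrous FePO4 = 12.41 − 2.39 = 10.02 g
mol H2O = 2.39 / 18.02 = 0.1326
Molar mass of FePO4 = 150.82 g/mol → mol FePO4 = 10.02 / 150.82 = 0.06644
n = 0.1326 / 0.06644 = 2.00 ≈ 2 → FePO4·2H2O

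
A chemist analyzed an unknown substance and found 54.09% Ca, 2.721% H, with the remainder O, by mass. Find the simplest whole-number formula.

Assume 100 g: 54.09 g Ca, 2.721 g H, 43.189 g O.
Ca: 54.09 g ÷ 40.08 g/mol = 1.35 mol
H: 2.721 g ÷ 1.008 g/mol = 2.699 mol
O: 43.189 g ÷ 16.00 g/mol = 2.699 mol
Ratios (÷ 1.35): Ca 1.000, H 2.000, O 2.000
≈ 1:2:2 → CaH2O2

CaH2O2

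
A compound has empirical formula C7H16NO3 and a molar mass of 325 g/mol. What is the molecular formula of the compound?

Empirical-formula mass = 162.21 g/mol
n = 325 / 162.21 = 2.00 ≈ 2
Molecular formula = (C7H16NO3)2 = C14H32N2O6

C14H32N2O6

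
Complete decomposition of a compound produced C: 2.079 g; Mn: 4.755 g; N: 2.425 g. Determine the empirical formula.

C2MnN2

n(C) = 2.079/12.01 = 0.1731, n(Mn) = 4.755/54.94 = 0.08655, n(N) = 2.425/14.01 = 0.1731
Ratios (÷ 0.08655): C 2.000, Mn 1.000, N 2.000
→ C2MnN2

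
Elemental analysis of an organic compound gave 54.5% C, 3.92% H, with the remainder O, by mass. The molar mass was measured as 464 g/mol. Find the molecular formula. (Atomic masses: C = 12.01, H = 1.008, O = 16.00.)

Assume 100 g: 54.5 g C, 3.92 g H, 41.58 g O.
Moles — C: 54.5 / 12.01 = 4.538 mol; H: 3.92 / 1.008 = 3.889 mol; O: 41.58 / 16.00 = 2.599 mol
Ratios (÷ 2.599): C 1.746, H 1.496, O 1.000
×4: C 6.98, H 5.99, O 4.00 → C7H6O4
Empirical-formula mass = 154.12 g/mol
n = 464 / 154.12 = 3.01 ≈ 3
Molecular formula = (C7H6O4)×3 = C21H18O12

C21H18O12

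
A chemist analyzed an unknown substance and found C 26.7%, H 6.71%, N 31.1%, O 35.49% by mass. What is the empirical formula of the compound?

CH3NO

Assume 100 g: 26.7 g C, 6.71 g H, 31.1 g N, 35.49 g O.
n(C) = 26.7/12.01 = 2.223, n(H) = 6.71/1.008 = 6.657, n(N) = 31.1/14.01 = 2.22, n(O) = 35.49/16.00 = 2.218
Divide by the smallest (2.218 mol O): C 1.002, H 3.001, N 1.001, O 1.000
Ratio ≈ 1:3:1:1, so the empirical formula is CH3NO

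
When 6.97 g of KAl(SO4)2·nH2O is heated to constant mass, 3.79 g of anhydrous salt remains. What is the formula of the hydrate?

Mass of water lost = 6.97 − 3.79 = 3.18 g → 3.18 / 18.02 = 0.1765 mol H2O
Molar mass of KAl(SO4)2 = 258.22 g/mol → mol KAl(SO4)2 = 3.79 / 258.22 = 0.01468
n = 0.1765 / 0.01468 = 12.02 ≈ 12 → KAl(SO4)2·12H2O

KAl(SO4)2·12H2O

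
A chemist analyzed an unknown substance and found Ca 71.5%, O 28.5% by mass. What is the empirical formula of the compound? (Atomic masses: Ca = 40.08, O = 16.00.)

Assume 100 g: 71.5 g Ca, 28.5 g O.
n(Ca) = 71.5/40.08 = 1.784, n(O) = 28.5/16.00 = 1.781
Ratios (÷ 1.781): Ca 1.002, O 1.000
Ratio ≈ 1:1, so the empirical formula is CaO

CaO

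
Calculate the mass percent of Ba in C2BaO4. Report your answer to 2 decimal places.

Molar mass = 2(12.01) + 1(137.33) + 4(16.00) = 225.350 g/mol
Mass of Ba per mole = 1 × 137.33 = 137.330 g
% Ba = 137.330 / 225.350 × 100 = 60.94%

60.94%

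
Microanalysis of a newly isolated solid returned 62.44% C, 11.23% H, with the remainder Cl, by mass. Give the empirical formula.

Assume 100 g: 62.44 g C, 11.23 g H, 26.33 g Cl.
n(C) = 62.44/12.01 = 5.199, n(H) = 11.23/1.008 = 11.14, n(Cl) = 26.33/35.45 = 0.7427
Smallest is Cl at 0.7427 mol; normalising gives C 7.000, H 15.000, Cl 1.000
≈ 7:15:1 → C7H15Cl

C7H15Cl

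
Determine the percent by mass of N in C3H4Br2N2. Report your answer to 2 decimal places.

12.30%

Molar mass = 3(12.01) + 4(1.008) + 2(79.90) + 2(14.01) = 227.882 g/mol
Mass of N per mole = 2 × 14.01 = 28.020 g
% N = 28.020 / 227.882 × 100 = 12.30%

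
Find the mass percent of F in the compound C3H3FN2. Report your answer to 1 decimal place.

Molar mass = 3(12.01) + 3(1.008) + 1(19.00) + 2(14.01) = 86.074 g/mol
Mass of F per mole = 1 × 19.00 = 19.000 g
% F = 19.000 / 86.074 × 100 = 22.1%

22.1%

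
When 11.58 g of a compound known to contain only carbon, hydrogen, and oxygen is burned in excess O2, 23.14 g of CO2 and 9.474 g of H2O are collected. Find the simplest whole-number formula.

C2H4O

mol C = 23.14 / 44.01 = 0.5258; mass C = 0.5258 × 12.01 = 6.315 g
mol H = 2 × (9.474 / 18.02) = 1.051; mass H = 1.051 × 1.008 = 1.060 g
mass O = 11.58 − (7.375) = 4.205 g → mol O = 0.2628
Ratios (÷ 0.2628): C 2.000, H 4.001, O 1.000
→ C2H4O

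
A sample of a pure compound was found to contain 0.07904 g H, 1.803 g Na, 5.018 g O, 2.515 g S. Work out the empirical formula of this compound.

n(H) = 0.07904/1.008 = 0.07841, n(Na) = 1.803/22.99 = 0.07843, n(O) = 5.018/16.00 = 0.3136, n(S) = 2.515/32.07 = 0.07842
Ratios (÷ 0.07841): H 1.000, Na 1.000, O 4.000, S 1.000
→ HNaO4S

HNaO4S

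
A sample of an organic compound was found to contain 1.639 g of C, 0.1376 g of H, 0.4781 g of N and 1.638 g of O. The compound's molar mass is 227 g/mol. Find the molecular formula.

C8H8N2O6

n(C) = 1.639/12.01 = 0.1365, n(H) = 0.1376/1.008 = 0.1365, n(N) = 0.4781/14.01 = 0.03413, n(O) = 1.638/16.00 = 0.1024
Divide by the smallest (0.03413 mol N): C 3.999, H 4.000, N 1.000, O 3.000
→ C4H4NO3
Empirical-formula mass = 114.08 g/mol
n = 227 / 114.08 = 1.99 ≈ 2
Molecular formula = (C4H4NO3)×2 = C8H8N2O6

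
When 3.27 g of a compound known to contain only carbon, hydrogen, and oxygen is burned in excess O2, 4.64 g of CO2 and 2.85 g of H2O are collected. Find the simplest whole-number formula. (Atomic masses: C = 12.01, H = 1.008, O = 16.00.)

mol C = 4.64 / 44.01 = 0.1054; mass C = 0.1054 × 12.01 = 1.266 g
mol H = 2 × (2.85 / 18.02) = 0.3163; mass H = 0.3163 × 1.008 = 0.3188 g
mass O = 3.27 − (1.585) = 1.685 g → mol O = 0.1053
Ratios (÷ 0.1053): C 1.001, H 3.004, O 1.000
≈ 1:3:1 → CH3O

CH3O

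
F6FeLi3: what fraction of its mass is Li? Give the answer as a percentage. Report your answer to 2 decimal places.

Molar mass = 6(19.00) + 1(55.85) + 3(6.94) = 190.670 g/mol
Mass of Li per mole = 3 × 6.94 = 20.820 g
% Li = 20.820 / 190.670 × 100 = 10.92%

10.92%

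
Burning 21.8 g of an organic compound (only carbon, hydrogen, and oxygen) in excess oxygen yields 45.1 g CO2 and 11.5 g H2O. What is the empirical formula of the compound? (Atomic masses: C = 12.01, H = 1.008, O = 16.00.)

C4H5O2

mol C = 45.1 / 44.01 = 1.025; mass C = 1.025 × 12.01 = 12.31 g
mol H = 2 × (11.5 / 18.02) = 1.276; mass H = 1.276 × 1.008 = 1.287 g
mass O = 21.8 − (13.59) = 8.206 g → mol O = 0.5129
Divide by the smallest (0.5129 mol O): C 1.998, H 2.489, O 1.000
Multiply by 2: C 4.00, H 4.98, O 2.00 → C4H5O2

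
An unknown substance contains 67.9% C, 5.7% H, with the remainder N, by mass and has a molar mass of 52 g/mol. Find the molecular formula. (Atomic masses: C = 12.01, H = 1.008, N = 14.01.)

Assume 100 g: 67.9 g C, 5.7 g H, 26.4 g N.
C: 67.9 g ÷ 12.01 g/mol = 5.654 mol
H: 5.7 g ÷ 1.008 g/mol = 5.655 mol
N: 26.4 g ÷ 14.01 g/mol = 1.884 mol
Divide by the smallest (1.884 mol N): C 3.000, H 3.001, N 1.000
≈ 3:3:1 → C3H3N
Empirical-formula mass = 53.06 g/mol
n = 52 / 53.06 = 0.98 ≈ 1
Molecular formula = empirical formula = C3H3N

C3H3N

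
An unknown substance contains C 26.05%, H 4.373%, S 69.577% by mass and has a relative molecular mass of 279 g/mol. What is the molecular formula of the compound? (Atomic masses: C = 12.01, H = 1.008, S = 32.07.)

C6H12S6

Assume 100 g: 26.05 g C, 4.373 g H, 69.577 g S.
C: 26.05 g ÷ 12.01 g/mol = 2.169 mol
H: 4.373 g ÷ 1.008 g/mol = 4.338 mol
S: 69.577 g ÷ 32.07 g/mol = 2.17 mol
Divide by the smallest (2.169 mol C): C 1.000, H 2.000, S 1.000
→ CH2S
Empirical-formula mass = 46.10 g/mol
n = 279 / 46.10 = 6.05 ≈ 6
Molecular formula = (CH2S)×6 = C6H12S6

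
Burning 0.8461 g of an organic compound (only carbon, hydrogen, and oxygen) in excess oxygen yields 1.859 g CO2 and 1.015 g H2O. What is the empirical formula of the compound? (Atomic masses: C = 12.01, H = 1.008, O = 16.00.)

mol C = 1.859 / 44.01 = 0.04224; mass C = 0.04224 × 12.01 = 0.5073 g
mol H = 2 × (1.015 / 18.02) = 0.1127; mass H = 0.1127 × 1.008 = 0.1136 g
mass O = 0.8461 − (0.6209) = 0.2252 g → mol O = 0.01408
Divide by the smallest (0.01408 mol O): C 3.001, H 8.002, O 1.000
≈ 3:8:1 → C3H8O

C3H8O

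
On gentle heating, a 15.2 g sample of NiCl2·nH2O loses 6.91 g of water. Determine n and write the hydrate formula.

NiCl2·6H2O

Mass of anhydrous NiCl2 = 15.2 − 6.91 = 8.29 g
mol H2O = 6.91 / 18.02 = 0.3835
Molar mass of NiCl2 = 129.59 g/mol → mol NiCl2 = 8.29 / 129.59 = 0.06397
n = 0.3835 / 0.06397 = 5.99 ≈ 6 → NiCl2·6H2O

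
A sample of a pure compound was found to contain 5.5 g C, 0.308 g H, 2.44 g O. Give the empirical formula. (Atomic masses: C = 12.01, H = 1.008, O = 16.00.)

n(C) = 5.5/12.01 = 0.458, n(H) = 0.308/1.008 = 0.3056, n(O) = 2.44/16.00 = 0.1525
Smallest is O at 0.1525 mol; normalising gives C 3.003, H 2.004, O 1.000
Ratio ≈ 3:2:1, so the empirical formula is C3H2O

C3H2O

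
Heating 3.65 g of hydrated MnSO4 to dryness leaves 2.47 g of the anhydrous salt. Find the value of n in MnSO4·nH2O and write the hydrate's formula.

MnSO4·4H2O

Mass of water lost = 3.65 − 2.47 = 1.18 g → 1.18 / 18.02 = 0.06548 mol H2O
Molar mass of MnSO4 = 151.01 g/mol → mol MnSO4 = 2.47 / 151.01 = 0.01636
n = 0.06548 / 0.01636 = 4.00 ≈ 4 → MnSO4·4H2O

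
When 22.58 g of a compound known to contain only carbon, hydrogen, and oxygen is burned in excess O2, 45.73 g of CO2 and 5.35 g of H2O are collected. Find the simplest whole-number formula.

mol C = 45.73 / 44.01 = 1.039; mass C = 1.039 × 12.01 = 12.48 g
mol H = 2 × (5.35 / 18.02) = 0.5938; mass H = 0.5938 × 1.008 = 0.5985 g
mass O = 22.58 − (13.08) = 9.502 g → mol O = 0.5939
Divide by the smallest (0.5938 mol H): C 1.750, H 1.000, O 1.000
Scaling by 4: C 7.00, H 4.00, O 4.00 → C7H4O4

C7H4O4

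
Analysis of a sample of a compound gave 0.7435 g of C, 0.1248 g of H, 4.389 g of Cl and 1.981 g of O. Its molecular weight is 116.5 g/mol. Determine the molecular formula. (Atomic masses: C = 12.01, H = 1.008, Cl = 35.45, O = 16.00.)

CH2Cl2O2

C: 0.7435 g ÷ 12.01 g/mol = 0.06191 mol
H: 0.1248 g ÷ 1.008 g/mol = 0.1238 mol
Cl: 4.389 g ÷ 35.45 g/mol = 0.1238 mol
O: 1.981 g ÷ 16.00 g/mol = 0.1238 mol
Smallest is C at 0.06191 mol; normalising gives C 1.000, H 2.000, Cl 2.000, O 2.000
→ CH2Cl2O2
Empirical-formula mass = 116.93 g/mol
n = 116.5 / 116.93 = 1.00 ≈ 1
Molecular formula = empirical formula = CH2Cl2O2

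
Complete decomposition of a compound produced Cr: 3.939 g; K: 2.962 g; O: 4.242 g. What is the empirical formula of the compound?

Moles — Cr: 3.939 / 52.00 = 0.07575 mol; K: 2.962 / 39.10 = 0.07575 mol; O: 4.242 / 16.00 = 0.2651 mol
Divide by the smallest (0.07575 mol Cr): Cr 1.000, K 1.000, O 3.500
Multiply by 2: Cr 2.00, K 2.00, O 7.00 → Cr2K2O7

Cr2K2O7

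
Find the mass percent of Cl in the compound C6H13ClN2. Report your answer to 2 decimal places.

23.85%

Molar mass = 6(12.01) + 13(1.008) + 1(35.45) + 2(14.01) = 148.634 g/mol
Mass of Cl per mole = 1 × 35.45 = 35.450 g
% Cl = 35.450 / 148.634 × 100 = 23.85%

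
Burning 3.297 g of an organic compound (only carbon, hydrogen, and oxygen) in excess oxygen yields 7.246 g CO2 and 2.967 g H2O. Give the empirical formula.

C8H16O3

mol C = 7.246 / 44.01 = 0.1646; mass C = 0.1646 × 12.01 = 1.977 g
mol H = 2 × (2.967 / 18.02) = 0.3293; mass H = 0.3293 × 1.008 = 0.3319 g
mass O = 3.297 − (2.309) = 0.9877 g → mol O = 0.06173
Divide by the smallest (0.06173 mol O): C 2.667, H 5.335, O 1.000
Multiply by 3: C 8.00, H 16.00, O 3.00 → C8H16O3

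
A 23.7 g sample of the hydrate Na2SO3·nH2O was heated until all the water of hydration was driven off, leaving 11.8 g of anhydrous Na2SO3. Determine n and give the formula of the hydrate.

Mass of water lost = 23.7 − 11.8 = 11.9 g → 11.9 / 18.02 = 0.6604 mol H2O
Molar mass of Na2SO3 = 126.05 g/mol → mol Na2SO3 = 11.8 / 126.05 = 0.09361
n = 0.6604 / 0.09361 = 7.05 ≈ 7 → Na2SO3·7H2O

Na2SO3·7H2O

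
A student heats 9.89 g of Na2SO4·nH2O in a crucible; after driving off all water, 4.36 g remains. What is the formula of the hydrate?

Mass of water lost = 9.89 − 4.36 = 5.53 g → 5.53 / 18.02 = 0.3069 mol H2O
Molar mass of Na2SO4 = 142.05 g/mol → mol Na2SO4 = 4.36 / 142.05 = 0.03069
n = 0.3069 / 0.03069 = 10.00 ≈ 10 → Na2SO4·10H2O

Na2SO4·10H2O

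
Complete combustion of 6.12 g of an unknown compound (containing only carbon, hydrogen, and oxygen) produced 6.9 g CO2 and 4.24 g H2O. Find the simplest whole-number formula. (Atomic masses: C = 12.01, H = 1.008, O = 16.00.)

mol C = 6.9 / 44.01 = 0.1568; mass C = 0.1568 × 12.01 = 1.883 g
mol H = 2 × (4.24 / 18.02) = 0.4706; mass H = 0.4706 × 1.008 = 0.4744 g
mass O = 6.12 − (2.357) = 3.763 g → mol O = 0.2352
Smallest is C at 0.1568 mol; normalising gives C 1.000, H 3.002, O 1.500
×2: C 2.00, H 6.00, O 3.00 → C2H6O3

C2H6O3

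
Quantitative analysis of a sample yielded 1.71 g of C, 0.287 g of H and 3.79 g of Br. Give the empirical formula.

n(C) = 1.71/12.01 = 0.1424, n(H) = 0.287/1.008 = 0.2847, n(Br) = 3.79/79.90 = 0.04743
Smallest is Br at 0.04743 mol; normalising gives C 3.002, H 6.002, Br 1.000
→ C3H6Br

C3H6Br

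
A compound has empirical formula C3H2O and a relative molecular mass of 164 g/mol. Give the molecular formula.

Empirical-formula mass = 54.05 g/mol
n = 164 / 54.05 = 3.03 ≈ 3
Molecular formula = (C3H2O)3 = C9H6O3

C9H6O3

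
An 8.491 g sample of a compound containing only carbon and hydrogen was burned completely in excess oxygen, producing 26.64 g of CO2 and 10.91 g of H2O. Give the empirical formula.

mol C = 26.64 / 44.01 = 0.6053; mass C = 0.6053 × 12.01 = 7.270 g
mol H = 2 × (10.91 / 18.02) = 1.211; mass H = 1.211 × 1.008 = 1.221 g
Smallest is C at 0.6053 mol; normalising gives C 1.000, H 2.000
≈ 1:2 → CH2

CH2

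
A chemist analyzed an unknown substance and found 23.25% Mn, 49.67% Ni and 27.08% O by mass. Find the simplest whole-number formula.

MnNi2O4

Assume 100 g: 23.25 g Mn, 49.67 g Ni, 27.08 g O.
Mn: 23.25 g ÷ 54.94 g/mol = 0.4232 mol
Ni: 49.67 g ÷ 58.69 g/mol = 0.8463 mol
O: 27.08 g ÷ 16.00 g/mol = 1.692 mol
Ratios (÷ 0.4232): Mn 1.000, Ni 2.000, O 3.999
→ MnNi2O4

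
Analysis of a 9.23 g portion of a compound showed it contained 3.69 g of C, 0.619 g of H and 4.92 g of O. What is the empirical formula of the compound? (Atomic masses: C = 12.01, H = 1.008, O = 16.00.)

Moles — C: 3.69 / 12.01 = 0.3072 mol; H: 0.619 / 1.008 = 0.6141 mol; O: 4.92 / 16.00 = 0.3075 mol
Ratios (÷ 0.3072): C 1.000, H 1.999, O 1.001
Ratio ≈ 1:2:1, so the empirical formula is CH2O

CH2O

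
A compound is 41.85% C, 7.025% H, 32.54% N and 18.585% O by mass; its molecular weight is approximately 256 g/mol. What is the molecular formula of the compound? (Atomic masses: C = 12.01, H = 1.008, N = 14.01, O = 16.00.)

Assume 100 g: 41.85 g C, 7.025 g H, 32.54 g N, 18.585 g O.
C: 41.85 g ÷ 12.01 g/mol = 3.485 mol
H: 7.025 g ÷ 1.008 g/mol = 6.969 mol
N: 32.54 g ÷ 14.01 g/mol = 2.323 mol
O: 18.585 g ÷ 16.00 g/mol = 1.162 mol
Smallest is O at 1.162 mol; normalising gives C 3.000, H 6.000, N 2.000, O 1.000
→ C3H6N2O
Empirical-formula mass = 86.10 g/mol
n = 256 / 86.10 = 2.97 ≈ 3
Molecular formula = (C3H6N2O)×3 = C9H18N6O3

C9H18N6O3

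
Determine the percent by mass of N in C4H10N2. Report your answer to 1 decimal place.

32.5%

Molar mass = 4(12.01) + 10(1.008) + 2(14.01) = 86.140 g/mol
Mass of N per mole = 2 × 14.01 = 28.020 g
% N = 28.020 / 86.140 × 100 = 32.5%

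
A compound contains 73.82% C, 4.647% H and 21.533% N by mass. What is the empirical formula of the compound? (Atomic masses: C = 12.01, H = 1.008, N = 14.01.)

Assume 100 g: 73.82 g C, 4.647 g H, 21.533 g N.
C: 73.82 g ÷ 12.01 g/mol = 6.147 mol
H: 4.647 g ÷ 1.008 g/mol = 4.61 mol
N: 21.533 g ÷ 14.01 g/mol = 1.537 mol
Ratios (÷ 1.537): C 3.999, H 2.999, N 1.000
→ C4H3N

C4H3N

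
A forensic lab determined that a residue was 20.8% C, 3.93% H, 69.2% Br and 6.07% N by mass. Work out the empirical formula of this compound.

C4H9Br2N

Assume 100 g: 20.8 g C, 3.93 g H, 69.2 g Br, 6.07 g N.
C: 20.8 g ÷ 12.01 g/mol = 1.732 mol
H: 3.93 g ÷ 1.008 g/mol = 3.899 mol
Br: 69.2 g ÷ 79.90 g/mol = 0.8661 mol
N: 6.07 g ÷ 14.01 g/mol = 0.4333 mol
Divide by the smallest (0.4333 mol N): C 3.997, H 8.999, Br 1.999, N 1.000
Ratio ≈ 4:9:2:1, so the empirical formula is C4H9Br2N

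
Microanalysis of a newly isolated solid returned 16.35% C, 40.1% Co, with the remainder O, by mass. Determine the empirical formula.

Assume 100 g: 16.35 g C, 40.1 g Co, 43.55 g O.
Moles — C: 16.35 / 12.01 = 1.361 mol; Co: 40.1 / 58.93 = 0.6805 mol; O: 43.55 / 16.00 = 2.722 mol
Divide by the smallest (0.6805 mol Co): C 2.001, Co 1.000, O 4.000
→ C2CoO4

C2CoO4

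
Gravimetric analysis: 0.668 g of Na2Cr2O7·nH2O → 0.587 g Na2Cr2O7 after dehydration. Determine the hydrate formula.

Mass of water lost = 0.668 − 0.587 = 0.081 g → 0.081 / 18.02 = 0.004495 mol H2O
Molar mass of Na2Cr2O7 = 261.98 g/mol → mol Na2Cr2O7 = 0.587 / 261.98 = 0.002241
n = 0.004495 / 0.002241 = 2.01 ≈ 2 → Na2Cr2O7·2H2O

Na2Cr2O7·2H2O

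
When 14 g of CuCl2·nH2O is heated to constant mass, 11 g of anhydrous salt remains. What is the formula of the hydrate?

CuCl2·2H2O

Mass of water lost = 14 − 11 = 3 g → 3 / 18.02 = 0.1665 mol H2O
Molar mass of CuCl2 = 134.45 g/mol → mol CuCl2 = 11 / 134.45 = 0.08181
n = 0.1665 / 0.08181 = 2.03 ≈ 2 → CuCl2·2H2O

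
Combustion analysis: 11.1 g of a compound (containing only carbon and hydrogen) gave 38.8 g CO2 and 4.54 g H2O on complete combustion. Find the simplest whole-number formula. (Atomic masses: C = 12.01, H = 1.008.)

mol C = 38.8 / 44.01 = 0.8816; mass C = 0.8816 × 12.01 = 10.59 g
mol H = 2 × (4.54 / 18.02) = 0.5039; mass H = 0.5039 × 1.008 = 0.5079 g
Divide by the smallest (0.5039 mol H): C 1.750, H 1.000
Multiply by 4: C 7.00, H 4.00 → C7H4

C7H4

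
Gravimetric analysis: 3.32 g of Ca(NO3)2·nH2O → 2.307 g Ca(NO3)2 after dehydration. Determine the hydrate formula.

Ca(NO3)2·4H2O

Mass of water lost = 3.32 − 2.307 = 1.013 g → 1.013 / 18.02 = 0.05622 mol H2O
Molar mass of Ca(NO3)2 = 164.10 g/mol → mol Ca(NO3)2 = 2.307 / 164.10 = 0.01406
n = 0.05622 / 0.01406 = 4.00 ≈ 4 → Ca(NO3)2·4H2O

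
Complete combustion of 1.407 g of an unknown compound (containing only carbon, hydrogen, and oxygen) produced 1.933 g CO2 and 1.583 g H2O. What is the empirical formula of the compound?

CH4O

mol C = 1.933 / 44.01 = 0.04392; mass C = 0.04392 × 12.01 = 0.5275 g
mol H = 2 × (1.583 / 18.02) = 0.1757; mass H = 0.1757 × 1.008 = 0.1771 g
mass O = 1.407 − (0.7046) = 0.7024 g → mol O = 0.04390
Ratios (÷ 0.0439): C 1.000, H 4.002, O 1.000
Ratio ≈ 1:4:1, so the empirical formula is CH4O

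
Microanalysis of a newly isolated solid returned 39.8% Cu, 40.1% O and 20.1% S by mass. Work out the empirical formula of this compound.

CuO4S

Assume 100 g: 39.8 g Cu, 40.1 g O, 20.1 g S.
Cu: 39.8 g ÷ 63.55 g/mol = 0.6263 mol
O: 40.1 g ÷ 16.00 g/mol = 2.506 mol
S: 20.1 g ÷ 32.07 g/mol = 0.6268 mol
Divide by the smallest (0.6263 mol Cu): Cu 1.000, O 4.002, S 1.001
→ CuO4S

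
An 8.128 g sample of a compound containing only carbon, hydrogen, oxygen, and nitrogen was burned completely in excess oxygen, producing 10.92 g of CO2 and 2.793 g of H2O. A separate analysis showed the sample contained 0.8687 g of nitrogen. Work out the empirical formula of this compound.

C4H5NO4

mol C = 10.92 / 44.01 = 0.2481; mass C = 0.2481 × 12.01 = 2.980 g
mol H = 2 × (2.793 / 18.02) = 0.3100; mass H = 0.3100 × 1.008 = 0.3125 g
mol N = 0.8687 / 14.01 = 0.06201
mass O = 8.128 − (4.161) = 3.967 g → mol O = 0.2479
Divide by the smallest (0.06201 mol N): C 4.002, H 4.999, N 1.000, O 3.998
≈ 4:5:1:4 → C4H5NO4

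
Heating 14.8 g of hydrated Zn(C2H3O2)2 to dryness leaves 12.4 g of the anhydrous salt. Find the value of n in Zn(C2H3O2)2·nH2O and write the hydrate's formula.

Mass of water lost = 14.8 − 12.4 = 2.4 g → 2.4 / 18.02 = 0.1332 mol H2O
Molar mass of Zn(C2H3O2)2 = 183.47 g/mol → mol Zn(C2H3O2)2 = 12.4 / 183.47 = 0.06759
n = 0.1332 / 0.06759 = 1.97 ≈ 2 → Zn(C2H3O2)2·2H2O

Zn(C2H3O2)2·2H2O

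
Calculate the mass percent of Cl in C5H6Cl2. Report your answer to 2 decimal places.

Molar mass = 5(12.01) + 6(1.008) + 2(35.45) = 136.998 g/mol
Mass of Cl per mole = 2 × 35.45 = 70.900 g
% Cl = 70.900 / 136.998 × 100 = 51.75%

51.75%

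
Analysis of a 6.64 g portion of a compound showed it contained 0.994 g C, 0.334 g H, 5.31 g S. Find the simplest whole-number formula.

Moles — C: 0.994 / 12.01 = 0.08276 mol; H: 0.334 / 1.008 = 0.3313 mol; S: 5.31 / 32.07 = 0.1656 mol
Ratios (÷ 0.08276): C 1.000, H 4.004, S 2.001
≈ 1:4:2 → CH4S2

CH4S2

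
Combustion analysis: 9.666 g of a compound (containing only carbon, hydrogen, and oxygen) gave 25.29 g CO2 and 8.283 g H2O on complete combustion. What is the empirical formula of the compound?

mol C = 25.29 / 44.01 = 0.5746; mass C = 0.5746 × 12.01 = 6.901 g
mol H = 2 × (8.283 / 18.02) = 0.9193; mass H = 0.9193 × 1.008 = 0.9267 g
mass O = 9.666 − (7.828) = 1.838 g → mol O = 0.1149
Smallest is O at 0.1149 mol; normalising gives C 5.003, H 8.003, O 1.000
≈ 5:8:1 → C5H8O

C5H8O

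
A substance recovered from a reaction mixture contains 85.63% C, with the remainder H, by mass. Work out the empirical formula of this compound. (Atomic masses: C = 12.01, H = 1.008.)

Assume 100 g: 85.63 g C, 14.37 g H.
C: 85.63 g ÷ 12.01 g/mol = 7.13 mol
H: 14.37 g ÷ 1.008 g/mol = 14.26 mol
Ratios (÷ 7.13): C 1.000, H 1.999
Ratio ≈ 1:2, so the empirical formula is CH2

CH2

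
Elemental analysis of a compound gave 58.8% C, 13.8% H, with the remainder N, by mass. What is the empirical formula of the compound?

Assume 100 g: 58.8 g C, 13.8 g H, 27.4 g N.
Moles — C: 58.8 / 12.01 = 4.896 mol; H: 13.8 / 1.008 = 13.69 mol; N: 27.4 / 14.01 = 1.956 mol
Ratios (÷ 1.956): C 2.503, H 7.000, N 1.000
Scaling by 2: C 5.01, H 14.00, N 2.00 → C5H14N2

C5H14N2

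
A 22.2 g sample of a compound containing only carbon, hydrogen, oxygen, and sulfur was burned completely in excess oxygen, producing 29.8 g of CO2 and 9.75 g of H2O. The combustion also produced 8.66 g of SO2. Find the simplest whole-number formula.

mol C = 29.8 / 44.01 = 0.6771; mass C = 0.6771 × 12.01 = 8.132 g
mol H = 2 × (9.75 / 18.02) = 1.082; mass H = 1.082 × 1.008 = 1.091 g
mol S = 8.66 / 64.07 = 0.1352; mass S = 4.335 g
mass O = 22.2 − (13.56) = 8.642 g → mol O = 0.5401
Ratios (÷ 0.1352): C 5.010, H 8.006, O 3.996, S 1.000
→ C5H8O4S

C5H8O4S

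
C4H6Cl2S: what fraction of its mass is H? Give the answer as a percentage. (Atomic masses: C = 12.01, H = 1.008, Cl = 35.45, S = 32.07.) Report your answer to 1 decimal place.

Molar mass = 4(12.01) + 6(1.008) + 2(35.45) + 1(32.07) = 157.058 g/mol
Mass of H per mole = 6 × 1.008 = 6.048 g
% H = 6.048 / 157.058 × 100 = 3.9%

3.9%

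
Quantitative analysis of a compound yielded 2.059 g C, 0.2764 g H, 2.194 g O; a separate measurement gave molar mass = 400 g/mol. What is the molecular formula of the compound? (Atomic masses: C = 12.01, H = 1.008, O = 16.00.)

C15H24O12

C: 2.059 g ÷ 12.01 g/mol = 0.1714 mol
H: 0.2764 g ÷ 1.008 g/mol = 0.2742 mol
O: 2.194 g ÷ 16.00 g/mol = 0.1371 mol
Ratios (÷ 0.1371): C 1.250, H 2.000, O 1.000
Multiply by 4: C 5.00, H 8.00, O 4.00 → C5H8O4
Empirical-formula mass = 132.11 g/mol
n = 400 / 132.11 = 3.03 ≈ 3
Molecular formula = (C5H8O4)×3 = C15H24O12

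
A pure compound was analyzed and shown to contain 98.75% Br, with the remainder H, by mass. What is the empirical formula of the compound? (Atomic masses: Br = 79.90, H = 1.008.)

BrH

Assume 100 g: 98.75 g Br, 1.25 g H.
Moles — Br: 98.75 / 79.90 = 1.236 mol; H: 1.25 / 1.008 = 1.24 mol
Divide by the smallest (1.236 mol Br): Br 1.000, H 1.003
≈ 1:1 → BrH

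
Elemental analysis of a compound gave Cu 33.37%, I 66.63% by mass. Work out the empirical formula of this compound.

CuI

Assume 100 g: 33.37 g Cu, 66.63 g I.
Moles — Cu: 33.37 / 63.55 = 0.5251 mol; I: 66.63 / 126.90 = 0.5251 mol
Divide by the smallest (0.5251 mol I): Cu 1.000, I 1.000
≈ 1:1 → CuI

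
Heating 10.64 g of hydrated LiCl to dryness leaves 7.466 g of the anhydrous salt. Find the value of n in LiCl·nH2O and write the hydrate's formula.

Mass of water lost = 10.64 − 7.466 = 3.174 g → 3.174 / 18.02 = 0.1761 mol H2O
Molar mass of LiCl = 42.39 g/mol → mol LiCl = 7.466 / 42.39 = 0.1761
n = 0.1761 / 0.1761 = 1.00 ≈ 1 → LiCl·H2O

LiCl·H2O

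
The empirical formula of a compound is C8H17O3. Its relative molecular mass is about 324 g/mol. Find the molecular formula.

Empirical-formula mass = 161.22 g/mol
n = 324 / 161.22 = 2.01 ≈ 2
Molecular formula = (C8H17O3)2 = C16H34O6

C16H34O6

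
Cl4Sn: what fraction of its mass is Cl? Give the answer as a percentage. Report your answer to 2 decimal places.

54.43%

Molar mass = 4(35.45) + 1(118.71) = 260.510 g/mol
Mass of Cl per mole = 4 × 35.45 = 141.800 g
% Cl = 141.800 / 260.510 × 100 = 54.43%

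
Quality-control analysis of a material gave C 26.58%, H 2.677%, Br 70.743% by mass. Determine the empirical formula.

C5H6Br2

Assume 100 g: 26.58 g C, 2.677 g H, 70.743 g Br.
C: 26.58 g ÷ 12.01 g/mol = 2.213 mol
H: 2.677 g ÷ 1.008 g/mol = 2.656 mol
Br: 70.743 g ÷ 79.90 g/mol = 0.8854 mol
Divide by the smallest (0.8854 mol Br): C 2.500, H 3.000, Br 1.000
×2: C 5.00, H 6.00, Br 2.00 → C5H6Br2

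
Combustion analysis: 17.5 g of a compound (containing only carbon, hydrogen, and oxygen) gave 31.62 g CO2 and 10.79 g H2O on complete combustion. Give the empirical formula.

mol C = 31.62 / 44.01 = 0.7185; mass C = 0.7185 × 12.01 = 8.629 g
mol H = 2 × (10.79 / 18.02) = 1.198; mass H = 1.198 × 1.008 = 1.207 g
mass O = 17.5 − (9.836) = 7.664 g → mol O = 0.4790
Ratios (÷ 0.479): C 1.500, H 2.500, O 1.000
×2: C 3.00, H 5.00, O 2.00 → C3H5O2

C3H5O2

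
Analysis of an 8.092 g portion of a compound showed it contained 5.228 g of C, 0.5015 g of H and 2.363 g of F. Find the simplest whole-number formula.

C7H8F2

Moles — C: 5.228 / 12.01 = 0.4353 mol; H: 0.5015 / 1.008 = 0.4975 mol; F: 2.363 / 19.00 = 0.1244 mol
Smallest is F at 0.1244 mol; normalising gives C 3.500, H 4.000, F 1.000
Scaling by 2: C 7.00, H 8.00, F 2.00 → C7H8F2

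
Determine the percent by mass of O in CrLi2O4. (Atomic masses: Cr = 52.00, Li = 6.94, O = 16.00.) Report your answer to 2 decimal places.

49.28%

Molar mass = 1(52.00) + 2(6.94) + 4(16.00) = 129.880 g/mol
Mass of O per mole = 4 × 16.00 = 64.000 g
% O = 64.000 / 129.880 × 100 = 49.28%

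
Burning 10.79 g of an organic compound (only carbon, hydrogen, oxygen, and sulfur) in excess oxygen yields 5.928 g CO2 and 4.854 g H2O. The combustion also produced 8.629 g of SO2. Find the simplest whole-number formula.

CH4O2S

mol C = 5.928 / 44.01 = 0.1347; mass C = 0.1347 × 12.01 = 1.618 g
mol H = 2 × (4.854 / 18.02) = 0.5387; mass H = 0.5387 × 1.008 = 0.5430 g
mol S = 8.629 / 64.07 = 0.1347; mass S = 4.319 g
mass O = 10.79 − (6.480) = 4.310 g → mol O = 0.2694
Smallest is S at 0.1347 mol; normalising gives C 1.000, H 4.000, O 2.000, S 1.000
→ CH4O2S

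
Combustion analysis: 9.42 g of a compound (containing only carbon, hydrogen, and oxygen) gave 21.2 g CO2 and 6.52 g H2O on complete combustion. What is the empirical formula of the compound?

mol C = 21.2 / 44.01 = 0.4817; mass C = 0.4817 × 12.01 = 5.785 g
mol H = 2 × (6.52 / 18.02) = 0.7236; mass H = 0.7236 × 1.008 = 0.7294 g
mass O = 9.42 − (6.515) = 2.905 g → mol O = 0.1816
Smallest is O at 0.1816 mol; normalising gives C 2.653, H 3.985, O 1.000
×3: C 7.96, H 11.96, O 3.00 → C8H12O3

C8H12O3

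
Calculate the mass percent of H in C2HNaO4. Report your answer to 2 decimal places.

Molar mass = 2(12.01) + 1(1.008) + 1(22.99) + 4(16.00) = 112.018 g/mol
Mass of H per mole = 1 × 1.008 = 1.008 g
% H = 1.008 / 112.018 × 100 = 0.90%

0.90%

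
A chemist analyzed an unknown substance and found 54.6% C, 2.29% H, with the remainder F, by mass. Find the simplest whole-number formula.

Assume 100 g: 54.6 g C, 2.29 g H, 43.11 g F.
Moles — C: 54.6 / 12.01 = 4.546 mol; H: 2.29 / 1.008 = 2.272 mol; F: 43.11 / 19.00 = 2.269 mol
Divide by the smallest (2.269 mol F): C 2.004, H 1.001, F 1.000
≈ 2:1:1 → C2HF

C2HF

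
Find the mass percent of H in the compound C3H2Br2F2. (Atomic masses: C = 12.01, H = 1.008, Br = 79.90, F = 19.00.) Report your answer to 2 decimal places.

0.85%

Molar mass = 3(12.01) + 2(1.008) + 2(79.90) + 2(19.00) = 235.846 g/mol
Mass of H per mole = 2 × 1.008 = 2.016 g
% H = 2.016 / 235.846 × 100 = 0.85%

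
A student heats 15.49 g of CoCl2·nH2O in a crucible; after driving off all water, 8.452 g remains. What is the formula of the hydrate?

CoCl2·6H2O

Mass of water lost = 15.49 − 8.452 = 7.038 g → 7.038 / 18.02 = 0.3906 mol H2O
Molar mass of CoCl2 = 129.83 g/mol → mol CoCl2 = 8.452 / 129.83 = 0.0651
n = 0.3906 / 0.0651 = 6.00 ≈ 6 → CoCl2·6H2O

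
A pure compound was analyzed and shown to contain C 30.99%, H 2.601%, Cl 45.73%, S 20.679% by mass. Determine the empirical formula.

C4H4Cl2S

Assume 100 g: 30.99 g C, 2.601 g H, 45.73 g Cl, 20.679 g S.
C: 30.99 g ÷ 12.01 g/mol = 2.58 mol
H: 2.601 g ÷ 1.008 g/mol = 2.58 mol
Cl: 45.73 g ÷ 35.45 g/mol = 1.29 mol
S: 20.679 g ÷ 32.07 g/mol = 0.6448 mol
Ratios (÷ 0.6448): C 4.002, H 4.002, Cl 2.001, S 1.000
Ratio ≈ 4:4:2:1, so the empirical formula is C4H4Cl2S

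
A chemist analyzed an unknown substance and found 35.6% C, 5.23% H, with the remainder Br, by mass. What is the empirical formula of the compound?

C4H7Br

Assume 100 g: 35.6 g C, 5.23 g H, 59.17 g Br.
Moles — C: 35.6 / 12.01 = 2.964 mol; H: 5.23 / 1.008 = 5.188 mol; Br: 59.17 / 79.90 = 0.7406 mol
Smallest is Br at 0.7406 mol; normalising gives C 4.003, H 7.006, Br 1.000
Ratio ≈ 4:7:1, so the empirical formula is C4H7Br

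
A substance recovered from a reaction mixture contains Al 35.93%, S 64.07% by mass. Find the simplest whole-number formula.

Assume 100 g: 35.93 g Al, 64.07 g S.
Al: 35.93 g ÷ 26.98 g/mol = 1.332 mol
S: 64.07 g ÷ 32.07 g/mol = 1.998 mol
Smallest is Al at 1.332 mol; normalising gives Al 1.000, S 1.500
Multiply by 2: Al 2.00, S 3.00 → Al2S3

Al2S3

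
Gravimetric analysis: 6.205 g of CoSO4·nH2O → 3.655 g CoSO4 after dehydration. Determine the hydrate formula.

CoSO4·6H2O

Mass of water lost = 6.205 − 3.655 = 2.55 g → 2.55 / 18.02 = 0.1415 mol H2O
Molar mass of CoSO4 = 155.00 g/mol → mol CoSO4 = 3.655 / 155.00 = 0.02358
n = 0.1415 / 0.02358 = 6.00 ≈ 6 → CoSO4·6H2O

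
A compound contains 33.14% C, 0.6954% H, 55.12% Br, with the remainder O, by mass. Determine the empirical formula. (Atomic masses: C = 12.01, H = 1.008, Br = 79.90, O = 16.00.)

C4HBrO

Assume 100 g: 33.14 g C, 0.6954 g H, 55.12 g Br, 11.045 g O.
n(C) = 33.14/12.01 = 2.759, n(H) = 0.6954/1.008 = 0.6899, n(Br) = 55.12/79.90 = 0.6899, n(O) = 11.045/16.00 = 0.6903
Smallest is Br at 0.6899 mol; normalising gives C 4.000, H 1.000, Br 1.000, O 1.001
≈ 4:1:1:1 → C4HBrO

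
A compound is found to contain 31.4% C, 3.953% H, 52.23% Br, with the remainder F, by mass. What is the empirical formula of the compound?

C4H6BrF

Assume 100 g: 31.4 g C, 3.953 g H, 52.23 g Br, 12.417 g F.
C: 31.4 g ÷ 12.01 g/mol = 2.614 mol
H: 3.953 g ÷ 1.008 g/mol = 3.922 mol
Br: 52.23 g ÷ 79.90 g/mol = 0.6537 mol
F: 12.417 g ÷ 19.00 g/mol = 0.6535 mol
Divide by the smallest (0.6535 mol F): C 4.001, H 6.001, Br 1.000, F 1.000
→ C4H6BrF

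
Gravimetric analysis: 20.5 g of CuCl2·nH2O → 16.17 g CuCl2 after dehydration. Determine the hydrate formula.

Mass of water lost = 20.5 − 16.17 = 4.33 g → 4.33 / 18.02 = 0.2403 mol H2O
Molar mass of CuCl2 = 134.45 g/mol → mol CuCl2 = 16.17 / 134.45 = 0.1203
n = 0.2403 / 0.1203 = 2.00 ≈ 2 → CuCl2·2H2O

CuCl2·2H2O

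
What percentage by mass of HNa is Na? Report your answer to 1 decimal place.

Molar mass = 1(1.008) + 1(22.99) = 23.998 g/mol
Mass of Na per mole = 1 × 22.99 = 22.990 g
% Na = 22.990 / 23.998 × 100 = 95.8%

95.8%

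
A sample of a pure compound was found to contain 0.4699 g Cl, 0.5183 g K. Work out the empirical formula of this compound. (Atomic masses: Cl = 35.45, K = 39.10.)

ClK

Cl: 0.4699 g ÷ 35.45 g/mol = 0.01326 mol
K: 0.5183 g ÷ 39.10 g/mol = 0.01326 mol
Smallest is Cl at 0.01326 mol; normalising gives Cl 1.000, K 1.000
≈ 1:1 → ClK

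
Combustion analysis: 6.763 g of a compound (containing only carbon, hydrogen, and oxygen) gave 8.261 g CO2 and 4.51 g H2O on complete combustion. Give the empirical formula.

mol C = 8.261 / 44.01 = 0.1877; mass C = 0.1877 × 12.01 = 2.254 g
mol H = 2 × (4.51 / 18.02) = 0.5006; mass H = 0.5006 × 1.008 = 0.5046 g
mass O = 6.763 − (2.759) = 4.004 g → mol O = 0.2503
Divide by the smallest (0.1877 mol C): C 1.000, H 2.667, O 1.333
×3: C 3.00, H 8.00, O 4.00 → C3H8O4

C3H8O4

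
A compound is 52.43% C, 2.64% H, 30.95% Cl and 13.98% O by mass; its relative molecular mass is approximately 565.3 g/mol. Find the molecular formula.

C25H15Cl5O5

Assume 100 g: 52.43 g C, 2.64 g H, 30.95 g Cl, 13.98 g O.
Moles — C: 52.43 / 12.01 = 4.366 mol; H: 2.64 / 1.008 = 2.619 mol; Cl: 30.95 / 35.45 = 0.8731 mol; O: 13.98 / 16.00 = 0.8738 mol
Divide by the smallest (0.8731 mol Cl): C 5.000, H 3.000, Cl 1.000, O 1.001
Ratio ≈ 5:3:1:1, so the empirical formula is C5H3ClO
Empirical-formula mass = 114.52 g/mol
n = 565.3 / 114.52 = 4.94 ≈ 5
Molecular formula = (C5H3ClO)×5 = C25H15Cl5O5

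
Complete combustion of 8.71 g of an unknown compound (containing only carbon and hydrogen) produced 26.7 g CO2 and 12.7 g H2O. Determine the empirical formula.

mol C = 26.7 / 44.01 = 0.6067; mass C = 0.6067 × 12.01 = 7.286 g
mol H = 2 × (12.7 / 18.02) = 1.410; mass H = 1.410 × 1.008 = 1.421 g
Smallest is C at 0.6067 mol; normalising gives C 1.000, H 2.323
Scaling by 3: C 3.00, H 6.97 → C3H7

C3H7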